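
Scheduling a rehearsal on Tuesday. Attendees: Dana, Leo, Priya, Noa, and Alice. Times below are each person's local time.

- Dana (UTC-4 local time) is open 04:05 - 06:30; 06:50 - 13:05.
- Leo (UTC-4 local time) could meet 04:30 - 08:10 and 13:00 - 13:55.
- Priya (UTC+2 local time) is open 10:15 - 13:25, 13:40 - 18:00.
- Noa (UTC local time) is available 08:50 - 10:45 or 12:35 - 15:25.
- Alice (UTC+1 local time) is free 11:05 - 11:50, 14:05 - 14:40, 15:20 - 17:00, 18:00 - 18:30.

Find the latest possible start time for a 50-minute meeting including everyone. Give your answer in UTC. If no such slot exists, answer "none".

Dana in UTC: 08:05-10:30, 10:50-17:05 (add 4h to convert from UTC-4).
Leo in UTC: 08:30-12:10, 17:00-17:55 (add 4h to convert from UTC-4).
Priya in UTC: 08:15-11:25, 11:40-16:00 (subtract 2h to convert from UTC+2).
Noa in UTC: 08:50-10:45, 12:35-15:25.
Alice in UTC: 10:05-10:50, 13:05-13:40, 14:20-16:00, 17:00-17:30 (subtract 1h to convert from UTC+1).
Dana ∩ Leo: 08:30-10:30, 10:50-12:10, 17:00-17:05.
Dana ∩ Leo ∩ Priya: 08:30-10:30, 10:50-11:25, 11:40-12:10.
Dana ∩ Leo ∩ Priya ∩ Noa: 08:50-10:30.
Dana ∩ Leo ∩ Priya ∩ Noa ∩ Alice: 10:05-10:30.
No common window is at least 50 minutes long.

none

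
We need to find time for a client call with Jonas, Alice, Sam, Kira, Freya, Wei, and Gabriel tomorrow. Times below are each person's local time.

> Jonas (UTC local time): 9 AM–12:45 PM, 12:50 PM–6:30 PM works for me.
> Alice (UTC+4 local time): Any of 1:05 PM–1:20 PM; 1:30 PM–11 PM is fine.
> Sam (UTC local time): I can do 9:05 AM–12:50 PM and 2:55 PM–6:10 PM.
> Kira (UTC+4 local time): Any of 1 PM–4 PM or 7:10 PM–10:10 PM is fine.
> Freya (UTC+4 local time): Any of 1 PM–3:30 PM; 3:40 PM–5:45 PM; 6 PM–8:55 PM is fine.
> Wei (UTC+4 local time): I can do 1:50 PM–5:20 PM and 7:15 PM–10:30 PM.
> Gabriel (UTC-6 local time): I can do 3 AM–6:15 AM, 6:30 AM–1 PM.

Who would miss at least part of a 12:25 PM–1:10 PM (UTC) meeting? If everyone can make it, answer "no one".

Gabriel, Jonas, Kira, Sam

Jonas in UTC: 09:00-12:45, 12:50-18:30.
Alice in UTC: 09:05-09:20, 09:30-19:00 (subtract 4h to convert from UTC+4).
Sam in UTC: 09:05-12:50, 14:55-18:10.
Kira in UTC: 09:00-12:00, 15:10-18:10 (subtract 4h to convert from UTC+4).
Freya in UTC: 09:00-11:30, 11:40-13:45, 14:00-16:55 (subtract 4h to convert from UTC+4).
Wei in UTC: 09:50-13:20, 15:15-18:30 (subtract 4h to convert from UTC+4).
Gabriel in UTC: 09:00-12:15, 12:30-19:00 (add 6h to convert from UTC-6).
Jonas: not fully free for 12:25-13:10. Alice: free for 12:25-13:10. Sam: not fully free for 12:25-13:10. Kira: not fully free for 12:25-13:10. Freya: free for 12:25-13:10. Wei: free for 12:25-13:10. Gabriel: not fully free for 12:25-13:10.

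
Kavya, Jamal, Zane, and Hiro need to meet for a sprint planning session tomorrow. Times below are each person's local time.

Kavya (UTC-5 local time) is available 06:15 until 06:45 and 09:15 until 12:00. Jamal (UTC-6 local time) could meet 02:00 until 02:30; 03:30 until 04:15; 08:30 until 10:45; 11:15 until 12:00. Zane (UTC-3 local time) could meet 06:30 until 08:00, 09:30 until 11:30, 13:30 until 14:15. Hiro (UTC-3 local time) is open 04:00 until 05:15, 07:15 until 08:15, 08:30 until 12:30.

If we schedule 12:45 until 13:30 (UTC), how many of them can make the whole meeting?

Kavya in UTC: 11:15-11:45, 14:15-17:00 (add 5h to convert from UTC-5).
Jamal in UTC: 08:00-08:30, 09:30-10:15, 14:30-16:45, 17:15-18:00 (add 6h to convert from UTC-6).
Zane in UTC: 09:30-11:00, 12:30-14:30, 16:30-17:15 (add 3h to convert from UTC-3).
Hiro in UTC: 07:00-08:15, 10:15-11:15, 11:30-15:30 (add 3h to convert from UTC-3).
Zane and Hiro can make the full 12:45-13:30 slot — that's 2.

2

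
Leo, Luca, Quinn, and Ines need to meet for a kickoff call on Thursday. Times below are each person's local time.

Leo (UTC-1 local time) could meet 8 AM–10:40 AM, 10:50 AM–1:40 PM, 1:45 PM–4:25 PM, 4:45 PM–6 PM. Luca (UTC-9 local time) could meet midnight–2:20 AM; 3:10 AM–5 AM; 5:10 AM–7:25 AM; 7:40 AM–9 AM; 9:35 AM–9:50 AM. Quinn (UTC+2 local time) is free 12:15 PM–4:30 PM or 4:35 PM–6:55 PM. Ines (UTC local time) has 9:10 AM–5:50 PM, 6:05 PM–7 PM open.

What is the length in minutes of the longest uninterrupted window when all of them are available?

Leo in UTC: 09:00-11:40, 11:50-14:40, 14:45-17:25, 17:45-19:00 (add 1h to convert from UTC-1).
Luca in UTC: 09:00-11:20, 12:10-14:00, 14:10-16:25, 16:40-18:00, 18:35-18:50 (add 9h to convert from UTC-9).
Quinn in UTC: 10:15-14:30, 14:35-16:55 (subtract 2h to convert from UTC+2).
Ines in UTC: 09:10-17:50, 18:05-19:00.
Leo ∩ Luca: 09:00-11:20, 12:10-14:00, 14:10-14:40, 14:45-16:25, 16:40-17:25, 17:45-18:00, 18:35-18:50.
Leo ∩ Luca ∩ Quinn: 10:15-11:20, 12:10-14:00, 14:10-14:30, 14:35-14:40, 14:45-16:25, 16:40-16:55.
Leo ∩ Luca ∩ Quinn ∩ Ines: 10:15-11:20, 12:10-14:00, 14:10-14:30, 14:35-14:40, 14:45-16:25, 16:40-16:55.
Those are the intersection windows.
The longest is 12:10-14:00 at 110 minutes.

110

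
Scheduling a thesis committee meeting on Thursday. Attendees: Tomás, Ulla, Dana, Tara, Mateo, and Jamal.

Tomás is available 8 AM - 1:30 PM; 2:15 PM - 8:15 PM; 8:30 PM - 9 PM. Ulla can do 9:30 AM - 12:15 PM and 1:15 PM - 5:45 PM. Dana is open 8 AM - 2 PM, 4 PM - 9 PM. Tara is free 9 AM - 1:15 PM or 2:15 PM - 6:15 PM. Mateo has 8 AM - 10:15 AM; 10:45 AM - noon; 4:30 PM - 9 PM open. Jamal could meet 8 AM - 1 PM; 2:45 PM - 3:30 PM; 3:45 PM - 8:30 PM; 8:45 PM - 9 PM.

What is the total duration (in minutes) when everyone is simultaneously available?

Tomás ∩ Ulla: 09:30-12:15, 13:15-13:30, 14:15-17:45.
Tomás ∩ Ulla ∩ Dana: 09:30-12:15, 13:15-13:30, 16:00-17:45.
Tomás ∩ Ulla ∩ Dana ∩ Tara: 09:30-12:15, 16:00-17:45.
Tomás ∩ Ulla ∩ Dana ∩ Tara ∩ Mateo: 09:30-10:15, 10:45-12:00, 16:30-17:45.
Tomás ∩ Ulla ∩ Dana ∩ Tara ∩ Mateo ∩ Jamal: 09:30-10:15, 10:45-12:00, 16:30-17:45.
Summing the common windows: 45 + 75 + 75 = 195 minutes.

195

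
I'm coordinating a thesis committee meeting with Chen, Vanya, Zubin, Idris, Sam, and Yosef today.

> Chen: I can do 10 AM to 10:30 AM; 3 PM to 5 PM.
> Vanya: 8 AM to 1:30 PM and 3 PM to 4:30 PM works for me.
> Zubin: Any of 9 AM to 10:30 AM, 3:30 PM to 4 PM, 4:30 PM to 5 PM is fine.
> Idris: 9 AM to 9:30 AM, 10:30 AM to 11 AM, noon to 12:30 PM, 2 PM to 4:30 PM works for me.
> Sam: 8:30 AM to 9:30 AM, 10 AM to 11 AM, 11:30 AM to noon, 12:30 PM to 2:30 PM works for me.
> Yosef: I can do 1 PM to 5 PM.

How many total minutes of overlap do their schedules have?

Chen ∩ Vanya: 10:00-10:30, 15:00-16:30.
Chen ∩ Vanya ∩ Zubin: 10:00-10:30, 15:30-16:00.
Chen ∩ Vanya ∩ Zubin ∩ Idris: 15:30-16:00.
Chen ∩ Vanya ∩ Zubin ∩ Idris ∩ Sam: ∅.
Chen ∩ Vanya ∩ Zubin ∩ Idris ∩ Sam ∩ Yosef: ∅.
There is no time when everyone is free.
There is no common window, so the total is 0 minutes.

0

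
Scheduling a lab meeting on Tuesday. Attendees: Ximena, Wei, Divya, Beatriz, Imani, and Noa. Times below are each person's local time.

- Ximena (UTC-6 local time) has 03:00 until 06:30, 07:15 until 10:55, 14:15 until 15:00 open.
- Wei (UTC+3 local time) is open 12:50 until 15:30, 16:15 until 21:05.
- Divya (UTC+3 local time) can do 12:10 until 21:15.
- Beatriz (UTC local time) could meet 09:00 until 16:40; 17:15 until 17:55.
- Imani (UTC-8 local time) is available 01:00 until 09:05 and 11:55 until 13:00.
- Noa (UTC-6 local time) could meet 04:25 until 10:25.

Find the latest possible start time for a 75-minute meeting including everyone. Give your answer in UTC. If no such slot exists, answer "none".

Ximena in UTC: 09:00-12:30, 13:15-16:55, 20:15-21:00 (add 6h to convert from UTC-6).
Wei in UTC: 09:50-12:30, 13:15-18:05 (subtract 3h to convert from UTC+3).
Divya in UTC: 09:10-18:15 (subtract 3h to convert from UTC+3).
Beatriz in UTC: 09:00-16:40, 17:15-17:55.
Imani in UTC: 09:00-17:05, 19:55-21:00 (add 8h to convert from UTC-8).
Noa in UTC: 10:25-16:25 (add 6h to convert from UTC-6).
Ximena ∩ Wei: 09:50-12:30, 13:15-16:55.
Ximena ∩ Wei ∩ Divya: 09:50-12:30, 13:15-16:55.
Ximena ∩ Wei ∩ Divya ∩ Beatriz: 09:50-12:30, 13:15-16:40.
Ximena ∩ Wei ∩ Divya ∩ Beatriz ∩ Imani: 09:50-12:30, 13:15-16:40.
Ximena ∩ Wei ∩ Divya ∩ Beatriz ∩ Imani ∩ Noa: 10:25-12:30, 13:15-16:25.
The last common window of at least 75 minutes is 13:15-16:25; a 75-minute meeting can start as late as 15:10 and still end by 16:25.

15:10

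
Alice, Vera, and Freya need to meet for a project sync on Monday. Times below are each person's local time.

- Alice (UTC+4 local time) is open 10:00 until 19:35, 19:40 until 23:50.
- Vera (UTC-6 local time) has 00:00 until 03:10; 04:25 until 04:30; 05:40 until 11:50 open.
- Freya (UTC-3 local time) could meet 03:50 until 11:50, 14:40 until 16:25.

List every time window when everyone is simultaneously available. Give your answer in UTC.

Alice in UTC: 06:00-15:35, 15:40-19:50 (subtract 4h to convert from UTC+4).
Vera in UTC: 06:00-09:10, 10:25-10:30, 11:40-17:50 (add 6h to convert from UTC-6).
Freya in UTC: 06:50-14:50, 17:40-19:25 (add 3h to convert from UTC-3).
Alice ∩ Vera: 06:00-09:10, 10:25-10:30, 11:40-15:35, 15:40-17:50.
Alice ∩ Vera ∩ Freya: 06:50-09:10, 10:25-10:30, 11:40-14:50, 17:40-17:50.
So the common availability across everyone is 06:50-09:10, 10:25-10:30, 11:40-14:50, 17:40-17:50.

06:50-09:10, 10:25-10:30, 11:40-14:50, 17:40-17:50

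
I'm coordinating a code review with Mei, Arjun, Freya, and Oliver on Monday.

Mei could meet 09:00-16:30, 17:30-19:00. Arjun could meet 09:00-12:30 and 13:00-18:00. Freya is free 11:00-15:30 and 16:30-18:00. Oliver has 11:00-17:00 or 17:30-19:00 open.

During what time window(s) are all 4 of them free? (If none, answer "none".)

11:00-12:30, 13:00-15:30, 17:30-18:00

Mei ∩ Arjun: 09:00-12:30, 13:00-16:30, 17:30-18:00.
Mei ∩ Arjun ∩ Freya: 11:00-12:30, 13:00-15:30, 17:30-18:00.
Mei ∩ Arjun ∩ Freya ∩ Oliver: 11:00-12:30, 13:00-15:30, 17:30-18:00.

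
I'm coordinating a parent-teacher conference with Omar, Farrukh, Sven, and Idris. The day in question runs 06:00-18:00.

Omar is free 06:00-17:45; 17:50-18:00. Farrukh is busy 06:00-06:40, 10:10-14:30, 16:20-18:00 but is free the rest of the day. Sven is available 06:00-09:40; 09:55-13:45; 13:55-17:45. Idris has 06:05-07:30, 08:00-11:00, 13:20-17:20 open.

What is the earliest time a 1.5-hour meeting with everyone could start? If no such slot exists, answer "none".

08:00

Omar free: 06:00-17:45, 17:50-18:00.
Farrukh free: 06:40-10:10, 14:30-16:20 (invert busy blocks within the working day).
Sven free: 06:00-09:40, 09:55-13:45, 13:55-17:45.
Idris free: 06:05-07:30, 08:00-11:00, 13:20-17:20.
Omar ∩ Farrukh: 06:40-10:10, 14:30-16:20.
Omar ∩ Farrukh ∩ Sven: 06:40-09:40, 09:55-10:10, 14:30-16:20.
Omar ∩ Farrukh ∩ Sven ∩ Idris: 06:40-07:30, 08:00-09:40, 09:55-10:10, 14:30-16:20.
The first common window of at least 90 minutes is 08:00-09:40, so the earliest start is 08:00.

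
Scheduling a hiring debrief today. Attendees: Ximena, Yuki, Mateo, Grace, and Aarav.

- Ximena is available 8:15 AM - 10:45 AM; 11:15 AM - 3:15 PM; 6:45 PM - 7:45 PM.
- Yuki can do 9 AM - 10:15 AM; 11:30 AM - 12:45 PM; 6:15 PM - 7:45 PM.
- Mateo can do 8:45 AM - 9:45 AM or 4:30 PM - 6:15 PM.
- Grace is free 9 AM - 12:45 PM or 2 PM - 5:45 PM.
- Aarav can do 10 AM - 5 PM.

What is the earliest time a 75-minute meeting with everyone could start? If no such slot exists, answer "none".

none

Ximena ∩ Yuki: 09:00-10:15, 11:30-12:45, 18:45-19:45.
Ximena ∩ Yuki ∩ Mateo: 09:00-09:45.
Ximena ∩ Yuki ∩ Mateo ∩ Grace: 09:00-09:45.
Ximena ∩ Yuki ∩ Mateo ∩ Grace ∩ Aarav: ∅.
There is no time when everyone is free.
No common window is at least 75 minutes long.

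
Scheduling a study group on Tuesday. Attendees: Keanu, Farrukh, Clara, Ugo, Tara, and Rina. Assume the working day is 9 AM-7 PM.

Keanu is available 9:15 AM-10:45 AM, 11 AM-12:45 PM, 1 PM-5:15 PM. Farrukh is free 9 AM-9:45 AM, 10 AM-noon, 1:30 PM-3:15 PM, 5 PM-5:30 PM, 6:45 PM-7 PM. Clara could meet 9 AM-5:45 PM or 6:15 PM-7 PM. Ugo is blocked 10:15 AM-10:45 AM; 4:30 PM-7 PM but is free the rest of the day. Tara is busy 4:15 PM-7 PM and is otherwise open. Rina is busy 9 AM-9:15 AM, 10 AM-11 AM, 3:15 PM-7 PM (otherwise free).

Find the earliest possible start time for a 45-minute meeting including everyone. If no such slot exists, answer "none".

Keanu free: 09:15-10:45, 11:00-12:45, 13:00-17:15.
Farrukh free: 09:00-09:45, 10:00-12:00, 13:30-15:15, 17:00-17:30, 18:45-19:00.
Clara free: 09:00-17:45, 18:15-19:00.
Ugo free: 09:00-10:15, 10:45-16:30 (invert busy blocks within the working day).
Tara free: 09:00-16:15 (invert busy blocks within the working day).
Rina free: 09:15-10:00, 11:00-15:15 (invert busy blocks within the working day).
Keanu ∩ Farrukh: 09:15-09:45, 10:00-10:45, 11:00-12:00, 13:30-15:15, 17:00-17:15.
Keanu ∩ Farrukh ∩ Clara: 09:15-09:45, 10:00-10:45, 11:00-12:00, 13:30-15:15, 17:00-17:15.
Keanu ∩ Farrukh ∩ Clara ∩ Ugo: 09:15-09:45, 10:00-10:15, 11:00-12:00, 13:30-15:15.
Keanu ∩ Farrukh ∩ Clara ∩ Ugo ∩ Tara: 09:15-09:45, 10:00-10:15, 11:00-12:00, 13:30-15:15.
Keanu ∩ Farrukh ∩ Clara ∩ Ugo ∩ Tara ∩ Rina: 09:15-09:45, 11:00-12:00, 13:30-15:15.
The first common window of at least 45 minutes is 11:00-12:00, so the earliest start is 11:00.

11:00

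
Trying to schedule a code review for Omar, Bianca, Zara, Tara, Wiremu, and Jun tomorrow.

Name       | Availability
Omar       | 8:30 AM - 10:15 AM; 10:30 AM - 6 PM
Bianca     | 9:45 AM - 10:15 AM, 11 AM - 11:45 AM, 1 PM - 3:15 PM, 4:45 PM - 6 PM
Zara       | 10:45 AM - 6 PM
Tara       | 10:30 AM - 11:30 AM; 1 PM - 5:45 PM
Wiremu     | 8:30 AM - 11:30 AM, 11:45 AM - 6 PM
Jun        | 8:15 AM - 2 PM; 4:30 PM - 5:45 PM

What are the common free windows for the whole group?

11:00-11:30, 13:00-14:00, 16:45-17:45

Omar ∩ Bianca: 09:45-10:15, 11:00-11:45, 13:00-15:15, 16:45-18:00.
Omar ∩ Bianca ∩ Zara: 11:00-11:45, 13:00-15:15, 16:45-18:00.
Omar ∩ Bianca ∩ Zara ∩ Tara: 11:00-11:30, 13:00-15:15, 16:45-17:45.
Omar ∩ Bianca ∩ Zara ∩ Tara ∩ Wiremu: 11:00-11:30, 13:00-15:15, 16:45-17:45.
Omar ∩ Bianca ∩ Zara ∩ Tara ∩ Wiremu ∩ Jun: 11:00-11:30, 13:00-14:00, 16:45-17:45.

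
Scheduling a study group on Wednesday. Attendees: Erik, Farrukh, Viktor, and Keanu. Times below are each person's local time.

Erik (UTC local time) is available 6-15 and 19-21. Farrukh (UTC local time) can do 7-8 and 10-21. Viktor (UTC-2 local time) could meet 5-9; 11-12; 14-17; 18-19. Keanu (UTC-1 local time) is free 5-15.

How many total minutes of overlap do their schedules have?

Erik in UTC: 06:00-15:00, 19:00-21:00.
Farrukh in UTC: 07:00-08:00, 10:00-21:00.
Viktor in UTC: 07:00-11:00, 13:00-14:00, 16:00-19:00, 20:00-21:00 (add 2h to convert from UTC-2).
Keanu in UTC: 06:00-16:00 (add 1h to convert from UTC-1).
Erik ∩ Farrukh: 07:00-08:00, 10:00-15:00, 19:00-21:00.
Erik ∩ Farrukh ∩ Viktor: 07:00-08:00, 10:00-11:00, 13:00-14:00, 20:00-21:00.
Erik ∩ Farrukh ∩ Viktor ∩ Keanu: 07:00-08:00, 10:00-11:00, 13:00-14:00.
So the common availability across everyone is 07:00-08:00, 10:00-11:00, 13:00-14:00.
Summing the common windows: 60 + 60 + 60 = 180 minutes.

180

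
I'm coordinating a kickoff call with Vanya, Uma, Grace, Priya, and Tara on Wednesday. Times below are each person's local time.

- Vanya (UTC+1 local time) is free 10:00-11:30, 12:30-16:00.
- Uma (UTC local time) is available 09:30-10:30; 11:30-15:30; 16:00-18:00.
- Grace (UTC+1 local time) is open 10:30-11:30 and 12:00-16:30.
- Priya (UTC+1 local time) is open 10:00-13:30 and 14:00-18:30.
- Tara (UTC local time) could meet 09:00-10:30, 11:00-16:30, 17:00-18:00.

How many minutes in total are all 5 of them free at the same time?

240

Vanya in UTC: 09:00-10:30, 11:30-15:00 (subtract 1h to convert from UTC+1).
Uma in UTC: 09:30-10:30, 11:30-15:30, 16:00-18:00.
Grace in UTC: 09:30-10:30, 11:00-15:30 (subtract 1h to convert from UTC+1).
Priya in UTC: 09:00-12:30, 13:00-17:30 (subtract 1h to convert from UTC+1).
Tara in UTC: 09:00-10:30, 11:00-16:30, 17:00-18:00.
Vanya ∩ Uma: 09:30-10:30, 11:30-15:00.
Vanya ∩ Uma ∩ Grace: 09:30-10:30, 11:30-15:00.
Vanya ∩ Uma ∩ Grace ∩ Priya: 09:30-10:30, 11:30-12:30, 13:00-15:00.
Vanya ∩ Uma ∩ Grace ∩ Priya ∩ Tara: 09:30-10:30, 11:30-12:30, 13:00-15:00.
Summing the common windows: 60 + 60 + 120 = 240 minutes.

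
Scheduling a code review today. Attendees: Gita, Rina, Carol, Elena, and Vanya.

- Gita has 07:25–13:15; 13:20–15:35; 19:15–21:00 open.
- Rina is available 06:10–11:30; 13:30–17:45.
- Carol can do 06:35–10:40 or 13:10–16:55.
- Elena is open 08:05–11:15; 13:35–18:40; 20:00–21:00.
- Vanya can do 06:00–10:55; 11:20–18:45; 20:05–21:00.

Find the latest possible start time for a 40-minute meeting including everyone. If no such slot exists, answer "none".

14:55

Gita ∩ Rina: 07:25-11:30, 13:30-15:35.
Gita ∩ Rina ∩ Carol: 07:25-10:40, 13:30-15:35.
Gita ∩ Rina ∩ Carol ∩ Elena: 08:05-10:40, 13:35-15:35.
Gita ∩ Rina ∩ Carol ∩ Elena ∩ Vanya: 08:05-10:40, 13:35-15:35.
Those are the intersection windows.
The last common window of at least 40 minutes is 13:35-15:35; a 40-minute meeting can start as late as 14:55 and still end by 15:35.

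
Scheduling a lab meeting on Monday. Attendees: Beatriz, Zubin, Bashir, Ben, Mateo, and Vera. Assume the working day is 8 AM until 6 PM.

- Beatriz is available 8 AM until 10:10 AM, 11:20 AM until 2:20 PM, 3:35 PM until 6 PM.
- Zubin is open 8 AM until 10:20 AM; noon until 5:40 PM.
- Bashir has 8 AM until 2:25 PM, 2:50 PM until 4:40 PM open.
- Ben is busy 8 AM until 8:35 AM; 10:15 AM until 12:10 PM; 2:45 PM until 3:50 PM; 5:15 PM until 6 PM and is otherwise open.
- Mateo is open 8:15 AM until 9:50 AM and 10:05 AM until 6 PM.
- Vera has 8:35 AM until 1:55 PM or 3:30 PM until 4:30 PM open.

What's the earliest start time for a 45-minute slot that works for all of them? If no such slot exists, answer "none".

08:35

Beatriz free: 08:00-10:10, 11:20-14:20, 15:35-18:00.
Zubin free: 08:00-10:20, 12:00-17:40.
Bashir free: 08:00-14:25, 14:50-16:40.
Ben free: 08:35-10:15, 12:10-14:45, 15:50-17:15 (invert busy blocks within the working day).
Mateo free: 08:15-09:50, 10:05-18:00.
Vera free: 08:35-13:55, 15:30-16:30.
Beatriz ∩ Zubin: 08:00-10:10, 12:00-14:20, 15:35-17:40.
Beatriz ∩ Zubin ∩ Bashir: 08:00-10:10, 12:00-14:20, 15:35-16:40.
Beatriz ∩ Zubin ∩ Bashir ∩ Ben: 08:35-10:10, 12:10-14:20, 15:50-16:40.
Beatriz ∩ Zubin ∩ Bashir ∩ Ben ∩ Mateo: 08:35-09:50, 10:05-10:10, 12:10-14:20, 15:50-16:40.
Beatriz ∩ Zubin ∩ Bashir ∩ Ben ∩ Mateo ∩ Vera: 08:35-09:50, 10:05-10:10, 12:10-13:55, 15:50-16:30.
So the common availability across everyone is 08:35-09:50, 10:05-10:10, 12:10-13:55, 15:50-16:30.
The first common window of at least 45 minutes is 08:35-09:50, so the earliest start is 08:35.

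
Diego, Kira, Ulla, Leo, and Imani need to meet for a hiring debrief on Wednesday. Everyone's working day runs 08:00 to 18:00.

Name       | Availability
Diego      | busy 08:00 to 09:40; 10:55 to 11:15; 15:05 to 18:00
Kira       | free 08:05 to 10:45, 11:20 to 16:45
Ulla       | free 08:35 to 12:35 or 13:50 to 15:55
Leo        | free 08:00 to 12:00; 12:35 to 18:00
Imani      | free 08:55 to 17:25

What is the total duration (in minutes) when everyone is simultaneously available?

180

Diego free: 09:40-10:55, 11:15-15:05 (invert busy blocks within the working day).
Kira free: 08:05-10:45, 11:20-16:45.
Ulla free: 08:35-12:35, 13:50-15:55.
Leo free: 08:00-12:00, 12:35-18:00.
Imani free: 08:55-17:25.
Diego ∩ Kira: 09:40-10:45, 11:20-15:05.
Diego ∩ Kira ∩ Ulla: 09:40-10:45, 11:20-12:35, 13:50-15:05.
Diego ∩ Kira ∩ Ulla ∩ Leo: 09:40-10:45, 11:20-12:00, 13:50-15:05.
Diego ∩ Kira ∩ Ulla ∩ Leo ∩ Imani: 09:40-10:45, 11:20-12:00, 13:50-15:05.
Summing the common windows: 65 + 40 + 75 = 180 minutes.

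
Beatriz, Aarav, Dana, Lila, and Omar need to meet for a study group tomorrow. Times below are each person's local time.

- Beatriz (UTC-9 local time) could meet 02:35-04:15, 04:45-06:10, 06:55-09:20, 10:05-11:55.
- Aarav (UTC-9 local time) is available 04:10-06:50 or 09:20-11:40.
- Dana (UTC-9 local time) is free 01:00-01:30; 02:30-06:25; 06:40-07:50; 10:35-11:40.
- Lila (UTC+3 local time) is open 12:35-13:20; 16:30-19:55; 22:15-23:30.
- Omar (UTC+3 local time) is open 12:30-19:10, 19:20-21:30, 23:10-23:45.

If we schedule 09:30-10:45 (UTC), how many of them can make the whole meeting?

1

Beatriz in UTC: 11:35-13:15, 13:45-15:10, 15:55-18:20, 19:05-20:55 (add 9h to convert from UTC-9).
Aarav in UTC: 13:10-15:50, 18:20-20:40 (add 9h to convert from UTC-9).
Dana in UTC: 10:00-10:30, 11:30-15:25, 15:40-16:50, 19:35-20:40 (add 9h to convert from UTC-9).
Lila in UTC: 09:35-10:20, 13:30-16:55, 19:15-20:30 (subtract 3h to convert from UTC+3).
Omar in UTC: 09:30-16:10, 16:20-18:30, 20:10-20:45 (subtract 3h to convert from UTC+3).
Omar can make the full 09:30-10:45 slot — that's 1.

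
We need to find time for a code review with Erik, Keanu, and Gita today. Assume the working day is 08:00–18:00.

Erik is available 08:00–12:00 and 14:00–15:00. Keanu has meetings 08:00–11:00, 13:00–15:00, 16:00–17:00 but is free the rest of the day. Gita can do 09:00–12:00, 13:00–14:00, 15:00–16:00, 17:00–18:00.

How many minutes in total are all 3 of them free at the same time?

Erik free: 08:00-12:00, 14:00-15:00.
Keanu free: 11:00-13:00, 15:00-16:00, 17:00-18:00 (invert busy blocks within the working day).
Gita free: 09:00-12:00, 13:00-14:00, 15:00-16:00, 17:00-18:00.
Erik ∩ Keanu: 11:00-12:00.
Erik ∩ Keanu ∩ Gita: 11:00-12:00.
That's a single block of 60 minutes.

60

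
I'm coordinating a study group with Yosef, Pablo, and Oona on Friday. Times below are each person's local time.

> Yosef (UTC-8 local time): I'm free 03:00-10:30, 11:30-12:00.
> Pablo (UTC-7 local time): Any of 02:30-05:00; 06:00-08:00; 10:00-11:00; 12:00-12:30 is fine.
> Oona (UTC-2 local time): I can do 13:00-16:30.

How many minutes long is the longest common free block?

60

Yosef in UTC: 11:00-18:30, 19:30-20:00 (add 8h to convert from UTC-8).
Pablo in UTC: 09:30-12:00, 13:00-15:00, 17:00-18:00, 19:00-19:30 (add 7h to convert from UTC-7).
Oona in UTC: 15:00-18:30 (add 2h to convert from UTC-2).
Yosef ∩ Pablo: 11:00-12:00, 13:00-15:00, 17:00-18:00.
Yosef ∩ Pablo ∩ Oona: 17:00-18:00.
So the common availability across everyone is 17:00-18:00.
The longest is 17:00-18:00 at 60 minutes.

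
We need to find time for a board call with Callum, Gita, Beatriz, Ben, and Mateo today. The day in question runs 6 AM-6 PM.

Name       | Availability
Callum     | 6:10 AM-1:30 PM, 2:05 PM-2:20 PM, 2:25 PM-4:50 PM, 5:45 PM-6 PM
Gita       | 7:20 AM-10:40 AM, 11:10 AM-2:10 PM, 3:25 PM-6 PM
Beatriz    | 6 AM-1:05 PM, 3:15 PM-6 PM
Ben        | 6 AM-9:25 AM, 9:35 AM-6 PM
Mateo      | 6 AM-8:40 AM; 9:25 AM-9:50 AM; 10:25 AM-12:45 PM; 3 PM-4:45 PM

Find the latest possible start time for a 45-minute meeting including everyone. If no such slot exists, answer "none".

16:00

Callum ∩ Gita: 07:20-10:40, 11:10-13:30, 14:05-14:10, 15:25-16:50, 17:45-18:00.
Callum ∩ Gita ∩ Beatriz: 07:20-10:40, 11:10-13:05, 15:25-16:50, 17:45-18:00.
Callum ∩ Gita ∩ Beatriz ∩ Ben: 07:20-09:25, 09:35-10:40, 11:10-13:05, 15:25-16:50, 17:45-18:00.
Callum ∩ Gita ∩ Beatriz ∩ Ben ∩ Mateo: 07:20-08:40, 09:35-09:50, 10:25-10:40, 11:10-12:45, 15:25-16:45.
The last common window of at least 45 minutes is 15:25-16:45; a 45-minute meeting can start as late as 16:00 and still end by 16:45.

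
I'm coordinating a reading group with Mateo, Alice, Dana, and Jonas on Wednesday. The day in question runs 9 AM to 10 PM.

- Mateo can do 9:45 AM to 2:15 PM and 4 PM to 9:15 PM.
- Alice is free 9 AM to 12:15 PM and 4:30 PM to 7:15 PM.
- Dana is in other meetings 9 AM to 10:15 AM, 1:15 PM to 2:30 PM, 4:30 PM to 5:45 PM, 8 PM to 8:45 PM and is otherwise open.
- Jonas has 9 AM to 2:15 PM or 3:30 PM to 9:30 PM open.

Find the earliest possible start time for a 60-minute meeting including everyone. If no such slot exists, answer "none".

10:15

Mateo free: 09:45-14:15, 16:00-21:15.
Alice free: 09:00-12:15, 16:30-19:15.
Dana free: 10:15-13:15, 14:30-16:30, 17:45-20:00, 20:45-22:00 (invert busy blocks within the working day).
Jonas free: 09:00-14:15, 15:30-21:30.
Mateo ∩ Alice: 09:45-12:15, 16:30-19:15.
Mateo ∩ Alice ∩ Dana: 10:15-12:15, 17:45-19:15.
Mateo ∩ Alice ∩ Dana ∩ Jonas: 10:15-12:15, 17:45-19:15.
Those are the intersection windows.
The first common window of at least 60 minutes is 10:15-12:15, so the earliest start is 10:15.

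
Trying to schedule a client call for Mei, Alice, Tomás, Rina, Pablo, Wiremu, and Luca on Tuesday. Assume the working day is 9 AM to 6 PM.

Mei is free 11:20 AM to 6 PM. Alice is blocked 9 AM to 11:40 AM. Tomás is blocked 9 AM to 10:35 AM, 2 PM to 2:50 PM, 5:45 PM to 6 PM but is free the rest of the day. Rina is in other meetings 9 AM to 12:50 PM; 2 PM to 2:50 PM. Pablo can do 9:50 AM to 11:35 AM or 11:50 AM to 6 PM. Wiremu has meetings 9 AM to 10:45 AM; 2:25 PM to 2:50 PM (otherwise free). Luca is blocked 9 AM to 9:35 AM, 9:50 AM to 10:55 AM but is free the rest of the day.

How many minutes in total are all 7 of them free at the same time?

Mei free: 11:20-18:00.
Alice free: 11:40-18:00 (invert busy blocks within the working day).
Tomás free: 10:35-14:00, 14:50-17:45 (invert busy blocks within the working day).
Rina free: 12:50-14:00, 14:50-18:00 (invert busy blocks within the working day).
Pablo free: 09:50-11:35, 11:50-18:00.
Wiremu free: 10:45-14:25, 14:50-18:00 (invert busy blocks within the working day).
Luca free: 09:35-09:50, 10:55-18:00 (invert busy blocks within the working day).
Mei ∩ Alice: 11:40-18:00.
Mei ∩ Alice ∩ Tomás: 11:40-14:00, 14:50-17:45.
Mei ∩ Alice ∩ Tomás ∩ Rina: 12:50-14:00, 14:50-17:45.
Mei ∩ Alice ∩ Tomás ∩ Rina ∩ Pablo: 12:50-14:00, 14:50-17:45.
Mei ∩ Alice ∩ Tomás ∩ Rina ∩ Pablo ∩ Wiremu: 12:50-14:00, 14:50-17:45.
Mei ∩ Alice ∩ Tomás ∩ Rina ∩ Pablo ∩ Wiremu ∩ Luca: 12:50-14:00, 14:50-17:45.
Those are the intersection windows.
Summing the common windows: 70 + 175 = 245 minutes.

245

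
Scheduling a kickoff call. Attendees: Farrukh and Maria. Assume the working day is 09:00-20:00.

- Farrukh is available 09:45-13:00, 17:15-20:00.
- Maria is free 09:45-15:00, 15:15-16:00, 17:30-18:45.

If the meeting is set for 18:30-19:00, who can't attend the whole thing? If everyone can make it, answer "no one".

Maria

Farrukh: free for 18:30-19:00. Maria: not fully free for 18:30-19:00.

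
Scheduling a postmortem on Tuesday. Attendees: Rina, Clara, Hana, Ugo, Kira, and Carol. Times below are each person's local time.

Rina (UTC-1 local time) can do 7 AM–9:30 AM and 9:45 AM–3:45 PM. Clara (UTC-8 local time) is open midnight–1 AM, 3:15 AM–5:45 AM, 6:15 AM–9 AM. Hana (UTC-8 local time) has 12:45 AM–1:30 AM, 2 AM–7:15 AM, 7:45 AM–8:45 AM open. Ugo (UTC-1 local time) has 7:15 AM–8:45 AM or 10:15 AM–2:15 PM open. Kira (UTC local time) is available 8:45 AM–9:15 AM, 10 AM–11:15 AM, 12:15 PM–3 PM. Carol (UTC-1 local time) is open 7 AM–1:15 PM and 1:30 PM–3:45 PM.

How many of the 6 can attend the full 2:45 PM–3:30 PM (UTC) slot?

3

Rina in UTC: 08:00-10:30, 10:45-16:45 (add 1h to convert from UTC-1).
Clara in UTC: 08:00-09:00, 11:15-13:45, 14:15-17:00 (add 8h to convert from UTC-8).
Hana in UTC: 08:45-09:30, 10:00-15:15, 15:45-16:45 (add 8h to convert from UTC-8).
Ugo in UTC: 08:15-09:45, 11:15-15:15 (add 1h to convert from UTC-1).
Kira in UTC: 08:45-09:15, 10:00-11:15, 12:15-15:00.
Carol in UTC: 08:00-14:15, 14:30-16:45 (add 1h to convert from UTC-1).
Rina, Clara, and Carol can make the full 14:45-15:30 slot — that's 3.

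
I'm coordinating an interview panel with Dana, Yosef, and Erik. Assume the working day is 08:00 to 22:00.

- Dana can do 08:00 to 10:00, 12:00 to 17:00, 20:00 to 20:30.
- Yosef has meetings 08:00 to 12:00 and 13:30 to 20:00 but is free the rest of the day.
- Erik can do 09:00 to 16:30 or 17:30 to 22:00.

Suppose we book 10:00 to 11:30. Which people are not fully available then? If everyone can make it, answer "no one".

Dana free: 08:00-10:00, 12:00-17:00, 20:00-20:30.
Yosef free: 12:00-13:30, 20:00-22:00 (invert busy blocks within the working day).
Erik free: 09:00-16:30, 17:30-22:00.
Dana: not fully free for 10:00-11:30. Yosef: not fully free for 10:00-11:30. Erik: free for 10:00-11:30.

Dana, Yosef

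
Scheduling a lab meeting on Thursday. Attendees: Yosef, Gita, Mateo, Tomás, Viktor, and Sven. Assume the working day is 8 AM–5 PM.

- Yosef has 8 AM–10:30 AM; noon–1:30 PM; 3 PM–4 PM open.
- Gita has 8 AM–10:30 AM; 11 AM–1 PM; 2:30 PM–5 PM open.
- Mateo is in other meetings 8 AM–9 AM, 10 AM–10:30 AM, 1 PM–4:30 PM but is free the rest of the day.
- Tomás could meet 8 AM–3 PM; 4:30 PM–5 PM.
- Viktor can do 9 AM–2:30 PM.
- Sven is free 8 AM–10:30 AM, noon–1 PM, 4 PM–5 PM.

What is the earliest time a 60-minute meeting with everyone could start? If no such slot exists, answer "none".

Yosef free: 08:00-10:30, 12:00-13:30, 15:00-16:00.
Gita free: 08:00-10:30, 11:00-13:00, 14:30-17:00.
Mateo free: 09:00-10:00, 10:30-13:00, 16:30-17:00 (invert busy blocks within the working day).
Tomás free: 08:00-15:00, 16:30-17:00.
Viktor free: 09:00-14:30.
Sven free: 08:00-10:30, 12:00-13:00, 16:00-17:00.
Yosef ∩ Gita: 08:00-10:30, 12:00-13:00, 15:00-16:00.
Yosef ∩ Gita ∩ Mateo: 09:00-10:00, 12:00-13:00.
Yosef ∩ Gita ∩ Mateo ∩ Tomás: 09:00-10:00, 12:00-13:00.
Yosef ∩ Gita ∩ Mateo ∩ Tomás ∩ Viktor: 09:00-10:00, 12:00-13:00.
Yosef ∩ Gita ∩ Mateo ∩ Tomás ∩ Viktor ∩ Sven: 09:00-10:00, 12:00-13:00.
The first common window of at least 60 minutes is 09:00-10:00, so the earliest start is 09:00.

09:00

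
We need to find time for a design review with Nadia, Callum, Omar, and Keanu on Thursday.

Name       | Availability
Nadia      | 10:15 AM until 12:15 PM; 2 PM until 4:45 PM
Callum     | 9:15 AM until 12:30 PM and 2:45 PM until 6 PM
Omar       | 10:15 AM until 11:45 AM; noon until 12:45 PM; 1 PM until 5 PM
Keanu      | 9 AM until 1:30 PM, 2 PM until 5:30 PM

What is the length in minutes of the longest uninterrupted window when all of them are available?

Nadia ∩ Callum: 10:15-12:15, 14:45-16:45.
Nadia ∩ Callum ∩ Omar: 10:15-11:45, 12:00-12:15, 14:45-16:45.
Nadia ∩ Callum ∩ Omar ∩ Keanu: 10:15-11:45, 12:00-12:15, 14:45-16:45.
The longest is 14:45-16:45 at 120 minutes.

120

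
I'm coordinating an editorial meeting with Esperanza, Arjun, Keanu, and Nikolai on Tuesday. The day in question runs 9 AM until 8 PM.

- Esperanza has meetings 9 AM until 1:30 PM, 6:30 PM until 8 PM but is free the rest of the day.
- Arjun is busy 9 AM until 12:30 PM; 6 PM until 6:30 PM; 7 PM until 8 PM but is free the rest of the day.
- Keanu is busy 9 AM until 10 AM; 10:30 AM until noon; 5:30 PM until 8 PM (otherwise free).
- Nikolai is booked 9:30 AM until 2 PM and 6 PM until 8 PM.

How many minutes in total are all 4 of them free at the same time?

Esperanza free: 13:30-18:30 (invert busy blocks within the working day).
Arjun free: 12:30-18:00, 18:30-19:00 (invert busy blocks within the working day).
Keanu free: 10:00-10:30, 12:00-17:30 (invert busy blocks within the working day).
Nikolai free: 09:00-09:30, 14:00-18:00 (invert busy blocks within the working day).
Esperanza ∩ Arjun: 13:30-18:00.
Esperanza ∩ Arjun ∩ Keanu: 13:30-17:30.
Esperanza ∩ Arjun ∩ Keanu ∩ Nikolai: 14:00-17:30.
So the common availability across everyone is 14:00-17:30.
That's a single block of 210 minutes.

210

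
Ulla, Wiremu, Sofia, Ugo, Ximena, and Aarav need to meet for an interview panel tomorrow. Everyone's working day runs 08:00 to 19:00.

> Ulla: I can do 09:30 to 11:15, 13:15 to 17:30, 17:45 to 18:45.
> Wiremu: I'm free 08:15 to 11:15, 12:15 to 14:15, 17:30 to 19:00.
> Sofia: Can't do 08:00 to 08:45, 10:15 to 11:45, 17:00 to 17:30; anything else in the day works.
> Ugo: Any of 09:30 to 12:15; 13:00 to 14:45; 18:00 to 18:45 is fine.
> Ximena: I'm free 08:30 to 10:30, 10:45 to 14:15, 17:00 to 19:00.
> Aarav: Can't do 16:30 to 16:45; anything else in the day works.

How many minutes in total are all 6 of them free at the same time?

150

Ulla free: 09:30-11:15, 13:15-17:30, 17:45-18:45.
Wiremu free: 08:15-11:15, 12:15-14:15, 17:30-19:00.
Sofia free: 08:45-10:15, 11:45-17:00, 17:30-19:00 (invert busy blocks within the working day).
Ugo free: 09:30-12:15, 13:00-14:45, 18:00-18:45.
Ximena free: 08:30-10:30, 10:45-14:15, 17:00-19:00.
Aarav free: 08:00-16:30, 16:45-19:00 (invert busy blocks within the working day).
Ulla ∩ Wiremu: 09:30-11:15, 13:15-14:15, 17:45-18:45.
Ulla ∩ Wiremu ∩ Sofia: 09:30-10:15, 13:15-14:15, 17:45-18:45.
Ulla ∩ Wiremu ∩ Sofia ∩ Ugo: 09:30-10:15, 13:15-14:15, 18:00-18:45.
Ulla ∩ Wiremu ∩ Sofia ∩ Ugo ∩ Ximena: 09:30-10:15, 13:15-14:15, 18:00-18:45.
Ulla ∩ Wiremu ∩ Sofia ∩ Ugo ∩ Ximena ∩ Aarav: 09:30-10:15, 13:15-14:15, 18:00-18:45.
Summing the common windows: 45 + 60 + 45 = 150 minutes.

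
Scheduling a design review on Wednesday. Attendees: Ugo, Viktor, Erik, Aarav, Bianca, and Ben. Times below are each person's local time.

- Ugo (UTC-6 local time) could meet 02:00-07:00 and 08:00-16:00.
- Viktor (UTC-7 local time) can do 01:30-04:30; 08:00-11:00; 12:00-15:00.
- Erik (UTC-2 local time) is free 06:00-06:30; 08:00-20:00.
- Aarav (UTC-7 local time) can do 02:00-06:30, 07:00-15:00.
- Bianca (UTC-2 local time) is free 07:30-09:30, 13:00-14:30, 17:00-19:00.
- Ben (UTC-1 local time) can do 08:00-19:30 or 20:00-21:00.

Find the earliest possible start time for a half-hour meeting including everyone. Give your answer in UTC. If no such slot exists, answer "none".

Ugo in UTC: 08:00-13:00, 14:00-22:00 (add 6h to convert from UTC-6).
Viktor in UTC: 08:30-11:30, 15:00-18:00, 19:00-22:00 (add 7h to convert from UTC-7).
Erik in UTC: 08:00-08:30, 10:00-22:00 (add 2h to convert from UTC-2).
Aarav in UTC: 09:00-13:30, 14:00-22:00 (add 7h to convert from UTC-7).
Bianca in UTC: 09:30-11:30, 15:00-16:30, 19:00-21:00 (add 2h to convert from UTC-2).
Ben in UTC: 09:00-20:30, 21:00-22:00 (add 1h to convert from UTC-1).
Ugo ∩ Viktor: 08:30-11:30, 15:00-18:00, 19:00-22:00.
Ugo ∩ Viktor ∩ Erik: 10:00-11:30, 15:00-18:00, 19:00-22:00.
Ugo ∩ Viktor ∩ Erik ∩ Aarav: 10:00-11:30, 15:00-18:00, 19:00-22:00.
Ugo ∩ Viktor ∩ Erik ∩ Aarav ∩ Bianca: 10:00-11:30, 15:00-16:30, 19:00-21:00.
Ugo ∩ Viktor ∩ Erik ∩ Aarav ∩ Bianca ∩ Ben: 10:00-11:30, 15:00-16:30, 19:00-20:30.
So the common availability across everyone is 10:00-11:30, 15:00-16:30, 19:00-20:30.
The first common window of at least 30 minutes is 10:00-11:30, so the earliest start is 10:00.

10:00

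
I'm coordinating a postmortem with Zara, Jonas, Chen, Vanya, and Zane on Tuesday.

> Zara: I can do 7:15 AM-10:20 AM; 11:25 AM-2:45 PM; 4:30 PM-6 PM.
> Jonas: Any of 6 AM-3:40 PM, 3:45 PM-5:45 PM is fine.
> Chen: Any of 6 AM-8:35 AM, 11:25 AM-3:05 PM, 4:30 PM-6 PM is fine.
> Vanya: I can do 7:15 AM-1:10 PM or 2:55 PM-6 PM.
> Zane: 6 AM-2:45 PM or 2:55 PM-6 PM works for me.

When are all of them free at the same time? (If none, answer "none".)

Zara ∩ Jonas: 07:15-10:20, 11:25-14:45, 16:30-17:45.
Zara ∩ Jonas ∩ Chen: 07:15-08:35, 11:25-14:45, 16:30-17:45.
Zara ∩ Jonas ∩ Chen ∩ Vanya: 07:15-08:35, 11:25-13:10, 16:30-17:45.
Zara ∩ Jonas ∩ Chen ∩ Vanya ∩ Zane: 07:15-08:35, 11:25-13:10, 16:30-17:45.

07:15-08:35, 11:25-13:10, 16:30-17:45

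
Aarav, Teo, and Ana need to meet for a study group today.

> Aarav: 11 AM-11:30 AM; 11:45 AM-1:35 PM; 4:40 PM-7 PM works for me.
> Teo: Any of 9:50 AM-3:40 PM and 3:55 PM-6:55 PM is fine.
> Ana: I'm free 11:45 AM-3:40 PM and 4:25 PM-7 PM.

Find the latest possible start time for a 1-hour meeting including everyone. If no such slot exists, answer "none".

Aarav ∩ Teo: 11:00-11:30, 11:45-13:35, 16:40-18:55.
Aarav ∩ Teo ∩ Ana: 11:45-13:35, 16:40-18:55.
So the common availability across everyone is 11:45-13:35, 16:40-18:55.
The last common window of at least 60 minutes is 16:40-18:55; a 60-minute meeting can start as late as 17:55 and still end by 18:55.

17:55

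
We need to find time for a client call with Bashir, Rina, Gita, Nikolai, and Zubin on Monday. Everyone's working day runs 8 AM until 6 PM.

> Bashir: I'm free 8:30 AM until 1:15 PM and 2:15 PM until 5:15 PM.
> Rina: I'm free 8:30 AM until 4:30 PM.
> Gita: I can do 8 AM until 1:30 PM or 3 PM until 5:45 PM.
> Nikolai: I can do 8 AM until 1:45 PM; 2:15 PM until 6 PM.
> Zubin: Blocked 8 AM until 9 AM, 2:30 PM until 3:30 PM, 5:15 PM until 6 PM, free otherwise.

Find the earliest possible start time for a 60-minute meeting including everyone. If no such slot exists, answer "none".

Bashir free: 08:30-13:15, 14:15-17:15.
Rina free: 08:30-16:30.
Gita free: 08:00-13:30, 15:00-17:45.
Nikolai free: 08:00-13:45, 14:15-18:00.
Zubin free: 09:00-14:30, 15:30-17:15 (invert busy blocks within the working day).
Bashir ∩ Rina: 08:30-13:15, 14:15-16:30.
Bashir ∩ Rina ∩ Gita: 08:30-13:15, 15:00-16:30.
Bashir ∩ Rina ∩ Gita ∩ Nikolai: 08:30-13:15, 15:00-16:30.
Bashir ∩ Rina ∩ Gita ∩ Nikolai ∩ Zubin: 09:00-13:15, 15:30-16:30.
The first common window of at least 60 minutes is 09:00-13:15, so the earliest start is 09:00.

09:00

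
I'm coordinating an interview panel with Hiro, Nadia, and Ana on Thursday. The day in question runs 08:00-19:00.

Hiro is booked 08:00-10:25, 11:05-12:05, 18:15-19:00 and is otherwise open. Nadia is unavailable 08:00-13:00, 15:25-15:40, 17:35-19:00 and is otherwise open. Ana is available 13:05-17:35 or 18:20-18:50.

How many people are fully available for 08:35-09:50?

0

Hiro free: 10:25-11:05, 12:05-18:15 (invert busy blocks within the working day).
Nadia free: 13:00-15:25, 15:40-17:35 (invert busy blocks within the working day).
Ana free: 13:05-17:35, 18:20-18:50.
nobody can make the full 08:35-09:50 slot — that's 0.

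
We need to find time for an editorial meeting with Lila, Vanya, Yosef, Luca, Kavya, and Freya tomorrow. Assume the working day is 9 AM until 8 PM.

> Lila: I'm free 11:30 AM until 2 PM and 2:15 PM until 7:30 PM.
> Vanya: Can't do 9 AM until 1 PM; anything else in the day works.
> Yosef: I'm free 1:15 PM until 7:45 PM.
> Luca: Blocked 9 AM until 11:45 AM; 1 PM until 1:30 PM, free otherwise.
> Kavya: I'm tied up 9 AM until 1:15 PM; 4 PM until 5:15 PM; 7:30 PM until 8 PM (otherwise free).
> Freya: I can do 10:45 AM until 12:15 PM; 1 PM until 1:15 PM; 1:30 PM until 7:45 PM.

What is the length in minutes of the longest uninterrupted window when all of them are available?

135

Lila free: 11:30-14:00, 14:15-19:30.
Vanya free: 13:00-20:00 (invert busy blocks within the working day).
Yosef free: 13:15-19:45.
Luca free: 11:45-13:00, 13:30-20:00 (invert busy blocks within the working day).
Kavya free: 13:15-16:00, 17:15-19:30 (invert busy blocks within the working day).
Freya free: 10:45-12:15, 13:00-13:15, 13:30-19:45.
Lila ∩ Vanya: 13:00-14:00, 14:15-19:30.
Lila ∩ Vanya ∩ Yosef: 13:15-14:00, 14:15-19:30.
Lila ∩ Vanya ∩ Yosef ∩ Luca: 13:30-14:00, 14:15-19:30.
Lila ∩ Vanya ∩ Yosef ∩ Luca ∩ Kavya: 13:30-14:00, 14:15-16:00, 17:15-19:30.
Lila ∩ Vanya ∩ Yosef ∩ Luca ∩ Kavya ∩ Freya: 13:30-14:00, 14:15-16:00, 17:15-19:30.
The longest is 17:15-19:30 at 135 minutes.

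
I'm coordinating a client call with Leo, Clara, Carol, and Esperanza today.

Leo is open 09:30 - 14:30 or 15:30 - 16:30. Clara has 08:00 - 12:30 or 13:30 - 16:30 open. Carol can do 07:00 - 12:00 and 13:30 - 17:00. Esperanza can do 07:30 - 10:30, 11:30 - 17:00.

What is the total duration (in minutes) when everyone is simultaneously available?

210

Leo ∩ Clara: 09:30-12:30, 13:30-14:30, 15:30-16:30.
Leo ∩ Clara ∩ Carol: 09:30-12:00, 13:30-14:30, 15:30-16:30.
Leo ∩ Clara ∩ Carol ∩ Esperanza: 09:30-10:30, 11:30-12:00, 13:30-14:30, 15:30-16:30.
Those are the intersection windows.
Summing the common windows: 60 + 30 + 60 + 60 = 210 minutes.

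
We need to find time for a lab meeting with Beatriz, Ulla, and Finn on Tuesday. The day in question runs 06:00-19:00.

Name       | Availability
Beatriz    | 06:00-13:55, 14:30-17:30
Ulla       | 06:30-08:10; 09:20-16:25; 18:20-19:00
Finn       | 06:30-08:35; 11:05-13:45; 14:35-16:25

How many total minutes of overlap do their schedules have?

Beatriz ∩ Ulla: 06:30-08:10, 09:20-13:55, 14:30-16:25.
Beatriz ∩ Ulla ∩ Finn: 06:30-08:10, 11:05-13:45, 14:35-16:25.
Summing the common windows: 100 + 160 + 110 = 370 minutes.

370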